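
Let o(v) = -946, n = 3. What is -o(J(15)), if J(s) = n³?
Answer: 946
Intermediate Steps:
J(s) = 27 (J(s) = 3³ = 27)
-o(J(15)) = -1*(-946) = 946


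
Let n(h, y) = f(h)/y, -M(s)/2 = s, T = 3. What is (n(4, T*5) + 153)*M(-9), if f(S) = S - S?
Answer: 2754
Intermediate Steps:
M(s) = -2*s
f(S) = 0
n(h, y) = 0 (n(h, y) = 0/y = 0)
(n(4, T*5) + 153)*M(-9) = (0 + 153)*(-2*(-9)) = 153*18 = 2754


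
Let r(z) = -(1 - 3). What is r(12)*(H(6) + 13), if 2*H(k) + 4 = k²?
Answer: 58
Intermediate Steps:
r(z) = 2 (r(z) = -1*(-2) = 2)
H(k) = -2 + k²/2
r(12)*(H(6) + 13) = 2*((-2 + (½)*6²) + 13) = 2*((-2 + (½)*36) + 13) = 2*((-2 + 18) + 13) = 2*(16 + 13) = 2*29 = 58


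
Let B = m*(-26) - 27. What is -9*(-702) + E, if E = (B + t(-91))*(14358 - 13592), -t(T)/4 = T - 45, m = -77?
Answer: 1935872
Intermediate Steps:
t(T) = 180 - 4*T (t(T) = -4*(T - 45) = -4*(-45 + T) = 180 - 4*T)
B = 1975 (B = -77*(-26) - 27 = 2002 - 27 = 1975)
E = 1929554 (E = (1975 + (180 - 4*(-91)))*(14358 - 13592) = (1975 + (180 + 364))*766 = (1975 + 544)*766 = 2519*766 = 1929554)
-9*(-702) + E = -9*(-702) + 1929554 = -1*(-6318) + 1929554 = 6318 + 1929554 = 1935872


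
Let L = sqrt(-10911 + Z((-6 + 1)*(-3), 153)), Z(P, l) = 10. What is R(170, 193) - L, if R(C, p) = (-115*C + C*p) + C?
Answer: 13430 - I*sqrt(10901) ≈ 13430.0 - 104.41*I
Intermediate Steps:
R(C, p) = -114*C + C*p
L = I*sqrt(10901) (L = sqrt(-10911 + 10) = sqrt(-10901) = I*sqrt(10901) ≈ 104.41*I)
R(170, 193) - L = 170*(-114 + 193) - I*sqrt(10901) = 170*79 - I*sqrt(10901) = 13430 - I*sqrt(10901)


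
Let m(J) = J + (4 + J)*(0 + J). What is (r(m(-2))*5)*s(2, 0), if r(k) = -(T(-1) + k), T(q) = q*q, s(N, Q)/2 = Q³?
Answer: 0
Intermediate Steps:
s(N, Q) = 2*Q³
T(q) = q²
m(J) = J + J*(4 + J) (m(J) = J + (4 + J)*J = J + J*(4 + J))
r(k) = -1 - k (r(k) = -((-1)² + k) = -(1 + k) = -1 - k)
(r(m(-2))*5)*s(2, 0) = ((-1 - (-2)*(5 - 2))*5)*(2*0³) = ((-1 - (-2)*3)*5)*(2*0) = ((-1 - 1*(-6))*5)*0 = ((-1 + 6)*5)*0 = (5*5)*0 = 25*0 = 0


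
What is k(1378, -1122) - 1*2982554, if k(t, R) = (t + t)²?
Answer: 4612982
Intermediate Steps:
k(t, R) = 4*t² (k(t, R) = (2*t)² = 4*t²)
k(1378, -1122) - 1*2982554 = 4*1378² - 1*2982554 = 4*1898884 - 2982554 = 7595536 - 2982554 = 4612982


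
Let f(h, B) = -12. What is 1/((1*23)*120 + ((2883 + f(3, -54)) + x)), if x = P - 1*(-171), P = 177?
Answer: 1/5979 ≈ 0.00016725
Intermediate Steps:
x = 348 (x = 177 - 1*(-171) = 177 + 171 = 348)
1/((1*23)*120 + ((2883 + f(3, -54)) + x)) = 1/((1*23)*120 + ((2883 - 12) + 348)) = 1/(23*120 + (2871 + 348)) = 1/(2760 + 3219) = 1/5979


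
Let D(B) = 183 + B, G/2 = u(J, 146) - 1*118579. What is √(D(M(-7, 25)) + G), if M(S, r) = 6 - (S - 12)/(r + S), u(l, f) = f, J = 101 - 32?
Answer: I*√8520334/6 ≈ 486.49*I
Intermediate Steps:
J = 69
M(S, r) = 6 - (-12 + S)/(S + r)
G = -236866 (G = 2*(146 - 1*118579) = 2*(146 - 118579) = 2*(-118433) = -236866)
√(D(M(-7, 25)) + G) = √((183 + (12 + 5*(-7) + 6*25)/(-7 + 25)) - 236866) = √((183 + (12 - 35 + 150)/18) - 236866) = √((183 + (1/18)*127) - 236866) = √((183 + 127/18) - 236866) = √(3421/18 - 236866) = √(-4260167/18) = I*√8520334/6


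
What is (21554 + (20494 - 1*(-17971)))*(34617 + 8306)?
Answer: 2576195537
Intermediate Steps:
(21554 + (20494 - 1*(-17971)))*(34617 + 8306) = (21554 + (20494 + 17971))*42923 = (21554 + 38465)*42923 = 60019*42923 = 2576195537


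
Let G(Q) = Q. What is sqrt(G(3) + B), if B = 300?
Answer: sqrt(303) ≈ 17.407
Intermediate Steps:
sqrt(G(3) + B) = sqrt(3 + 300) = sqrt(303)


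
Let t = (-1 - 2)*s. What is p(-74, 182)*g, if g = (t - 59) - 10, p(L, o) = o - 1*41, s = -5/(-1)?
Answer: -11844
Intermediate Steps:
s = 5 (s = -5*(-1) = 5)
t = -15 (t = (-1 - 2)*5 = -3*5 = -15)
p(L, o) = -41 + o (p(L, o) = o - 41 = -41 + o)
g = -84 (g = (-15 - 59) - 10 = -74 - 10 = -84)
p(-74, 182)*g = (-41 + 182)*(-84) = 141*(-84) = -11844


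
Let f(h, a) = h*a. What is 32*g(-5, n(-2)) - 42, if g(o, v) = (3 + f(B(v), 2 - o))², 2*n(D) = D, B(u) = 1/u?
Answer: 470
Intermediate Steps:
n(D) = D/2
f(h, a) = a*h
g(o, v) = (3 + (2 - o)/v)²
32*g(-5, n(-2)) - 42 = 32*((2 - 1*(-5) + 3*((½)*(-2)))²/((½)*(-2))²) - 42 = 32*((2 + 5 + 3*(-1))²/(-1)²) - 42 = 32*(1*(2 + 5 - 3)²) - 42 = 32*(1*4²) - 42 = 32*(1*16) - 42 = 32*16 - 42 = 512 - 42 = 470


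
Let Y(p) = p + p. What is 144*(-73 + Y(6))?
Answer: -8784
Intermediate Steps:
Y(p) = 2*p
144*(-73 + Y(6)) = 144*(-73 + 2*6) = 144*(-73 + 12) = 144*(-61) = -8784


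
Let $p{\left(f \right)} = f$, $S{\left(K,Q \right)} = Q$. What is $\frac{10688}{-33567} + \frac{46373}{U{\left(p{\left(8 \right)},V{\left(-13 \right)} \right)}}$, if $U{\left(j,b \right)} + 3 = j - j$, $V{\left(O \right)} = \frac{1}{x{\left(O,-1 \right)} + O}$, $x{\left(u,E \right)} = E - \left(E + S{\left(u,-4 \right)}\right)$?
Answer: $- \frac{1035685}{67} \approx -15458.0$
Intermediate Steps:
$x{\left(u,E \right)} = 4$ ($x{\left(u,E \right)} = E - \left(E - 4\right) = E - \left(-4 + E\right) = 4$)
$V{\left(O \right)} = \frac{1}{4 + O}$
$U{\left(j,b \right)} = -3$ ($U{\left(j,b \right)} = -3 + \left(j - j\right) = -3 + 0 = -3$)
$\frac{10688}{-33567} + \frac{46373}{U{\left(p{\left(8 \right)},V{\left(-13 \right)} \right)}} = \frac{10688}{-33567} + \frac{46373}{-3} = 10688 \left(- \frac{1}{33567}\right) + 46373 \left(- \frac{1}{3}\right) = - \frac{64}{201} - \frac{46373}{3} = - \frac{1035685}{67}$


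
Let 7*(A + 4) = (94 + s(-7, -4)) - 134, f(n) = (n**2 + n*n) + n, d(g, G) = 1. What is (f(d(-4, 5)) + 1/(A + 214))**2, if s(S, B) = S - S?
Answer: 18464209/2044900 ≈ 9.0294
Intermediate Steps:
s(S, B) = 0
f(n) = n + 2*n**2 (f(n) = (n**2 + n**2) + n = 2*n**2 + n = n + 2*n**2)
A = -68/7 (A = -4 + ((94 + 0) - 134)/7 = -4 + (94 - 134)/7 = -4 + (1/7)*(-40) = -4 - 40/7 = -68/7 ≈ -9.7143)
(f(d(-4, 5)) + 1/(A + 214))**2 = (1*(1 + 2*1) + 1/(-68/7 + 214))**2 = (1*(1 + 2) + 1/(1430/7))**2 = (1*3 + 7/1430)**2 = (3 + 7/1430)**2 = (4297/1430)**2 = 18464209/2044900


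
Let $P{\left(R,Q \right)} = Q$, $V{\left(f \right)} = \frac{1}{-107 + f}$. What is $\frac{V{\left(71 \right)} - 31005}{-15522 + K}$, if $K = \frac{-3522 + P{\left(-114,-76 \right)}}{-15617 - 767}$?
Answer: $\frac{2285938688}{1144389825} \approx 1.9975$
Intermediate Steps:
$K = \frac{1799}{8192}$ ($K = \frac{-3522 - 76}{-15617 - 767} = - \frac{3598}{-16384} = \left(-3598\right) \left(- \frac{1}{16384}\right) = \frac{1799}{8192} \approx 0.2196$)
$\frac{V{\left(71 \right)} - 31005}{-15522 + K} = \frac{\frac{1}{-107 + 71} - 31005}{-15522 + \frac{1799}{8192}} = \frac{\frac{1}{-36} - 31005}{- \frac{127154425}{8192}} = \left(- \frac{1}{36} - 31005\right) \left(- \frac{8192}{127154425}\right) = \left(- \frac{1116181}{36}\right) \left(- \frac{8192}{127154425}\right) = \frac{2285938688}{1144389825}$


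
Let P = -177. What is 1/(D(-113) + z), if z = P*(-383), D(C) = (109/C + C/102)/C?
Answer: 1302438/88293598345 ≈ 1.4751e-5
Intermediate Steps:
D(C) = (109/C + C/102)/C (D(C) = (109/C + C*(1/102))/C = (109/C + C/102)/C)
z = 67791 (z = -177*(-383) = 67791)
1/(D(-113) + z) = 1/((1/102 + 109/(-113)**2) + 67791) = 1/((1/102 + 109*(1/12769)) + 67791) = 1/((1/102 + 109/12769) + 67791) = 1/(23887/1302438 + 67791) = 1/(88293598345/1302438) = 1302438/88293598345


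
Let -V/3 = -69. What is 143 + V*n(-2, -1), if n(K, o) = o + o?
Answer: -271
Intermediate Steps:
n(K, o) = 2*o
V = 207 (V = -3*(-69) = 207)
143 + V*n(-2, -1) = 143 + 207*(2*(-1)) = 143 + 207*(-2) = 143 - 414 = -271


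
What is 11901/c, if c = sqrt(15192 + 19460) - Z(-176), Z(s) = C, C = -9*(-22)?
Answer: -1178199/2276 - 11901*sqrt(8663)/2276 ≈ -1004.3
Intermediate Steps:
C = 198
Z(s) = 198
c = -198 + 2*sqrt(8663) (c = sqrt(15192 + 19460) - 1*198 = sqrt(34652) - 198 = 2*sqrt(8663) - 198 = -198 + 2*sqrt(8663) ≈ -11.850)
11901/c = 11901/(-198 + 2*sqrt(8663))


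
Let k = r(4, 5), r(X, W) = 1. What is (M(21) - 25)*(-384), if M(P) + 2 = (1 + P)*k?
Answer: 1920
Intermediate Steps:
k = 1
M(P) = -1 + P (M(P) = -2 + (1 + P)*1 = -2 + (1 + P) = -1 + P)
(M(21) - 25)*(-384) = ((-1 + 21) - 25)*(-384) = (20 - 25)*(-384) = -5*(-384) = 1920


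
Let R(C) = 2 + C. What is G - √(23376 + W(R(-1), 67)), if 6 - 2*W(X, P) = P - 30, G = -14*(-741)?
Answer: 10374 - √93442/2 ≈ 10221.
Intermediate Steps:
G = 10374
W(X, P) = 18 - P/2 (W(X, P) = 3 - (P - 30)/2 = 3 - (-30 + P)/2 = 3 + (15 - P/2) = 18 - P/2)
G - √(23376 + W(R(-1), 67)) = 10374 - √(23376 + (18 - ½*67)) = 10374 - √(23376 + (18 - 67/2)) = 10374 - √(23376 - 31/2) = 10374 - √(46721/2) = 10374 - √93442/2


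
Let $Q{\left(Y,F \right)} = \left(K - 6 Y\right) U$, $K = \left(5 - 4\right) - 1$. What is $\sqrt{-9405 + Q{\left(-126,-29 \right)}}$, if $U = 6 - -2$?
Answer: $3 i \sqrt{373} \approx 57.94 i$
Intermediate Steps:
$U = 8$ ($U = 6 + 2 = 8$)
$K = 0$ ($K = 1 - 1 = 0$)
$Q{\left(Y,F \right)} = - 48 Y$ ($Q{\left(Y,F \right)} = \left(0 - 6 Y\right) 8 = - 6 Y 8 = - 48 Y$)
$\sqrt{-9405 + Q{\left(-126,-29 \right)}} = \sqrt{-9405 - -6048} = \sqrt{-9405 + 6048} = \sqrt{-3357} = 3 i \sqrt{373}$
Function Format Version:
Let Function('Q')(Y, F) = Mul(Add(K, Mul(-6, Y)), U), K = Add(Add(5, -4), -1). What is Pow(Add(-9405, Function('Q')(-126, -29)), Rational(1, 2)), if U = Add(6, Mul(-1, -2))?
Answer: Mul(3, I, Pow(373, Rational(1, 2))) ≈ Mul(57.940, I)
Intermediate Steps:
U = 8 (U = Add(6, 2) = 8)
K = 0 (K = Add(1, -1) = 0)
Function('Q')(Y, F) = Mul(-48, Y) (Function('Q')(Y, F) = Mul(Add(0, Mul(-6, Y)), 8) = Mul(Mul(-6, Y), 8) = Mul(-48, Y))
Pow(Add(-9405, Function('Q')(-126, -29)), Rational(1, 2)) = Pow(Add(-9405, Mul(-48, -126)), Rational(1, 2)) = Pow(Add(-9405, 6048), Rational(1, 2)) = Pow(-3357, Rational(1, 2)) = Mul(3, I, Pow(373, Rational(1, 2)))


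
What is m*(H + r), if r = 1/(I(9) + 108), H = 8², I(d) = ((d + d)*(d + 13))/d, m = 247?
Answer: 126477/8 ≈ 15810.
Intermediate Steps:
I(d) = 26 + 2*d (I(d) = ((2*d)*(13 + d))/d = (2*d*(13 + d))/d = 26 + 2*d)
H = 64
r = 1/152 (r = 1/((26 + 2*9) + 108) = 1/((26 + 18) + 108) = 1/(44 + 108) = 1/152 ≈ 0.0065789)
m*(H + r) = 247*(64 + 1/152) = 247*(9729/152) = 126477/8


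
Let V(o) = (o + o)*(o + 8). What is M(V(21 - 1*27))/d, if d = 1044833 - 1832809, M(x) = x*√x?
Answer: 6*I*√6/98497 ≈ 0.00014921*I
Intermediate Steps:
V(o) = 2*o*(8 + o) (V(o) = (2*o)*(8 + o) = 2*o*(8 + o))
M(x) = x^(3/2)
d = -787976
M(V(21 - 1*27))/d = (2*(21 - 1*27)*(8 + (21 - 1*27)))^(3/2)/(-787976) = (2*(21 - 27)*(8 + (21 - 27)))^(3/2)*(-1/787976) = (2*(-6)*(8 - 6))^(3/2)*(-1/787976) = (2*(-6)*2)^(3/2)*(-1/787976) = (-24)^(3/2)*(-1/787976) = -48*I*√6*(-1/787976) = 6*I*√6/98497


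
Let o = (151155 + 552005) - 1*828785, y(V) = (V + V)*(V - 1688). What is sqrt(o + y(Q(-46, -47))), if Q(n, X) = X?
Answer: sqrt(37465) ≈ 193.56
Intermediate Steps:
y(V) = 2*V*(-1688 + V) (y(V) = (2*V)*(-1688 + V) = 2*V*(-1688 + V))
o = -125625 (o = 703160 - 828785 = -125625)
sqrt(o + y(Q(-46, -47))) = sqrt(-125625 + 2*(-47)*(-1688 - 47)) = sqrt(-125625 + 2*(-47)*(-1735)) = sqrt(-125625 + 163090) = sqrt(37465)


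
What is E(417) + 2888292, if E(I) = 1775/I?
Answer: 1204419539/417 ≈ 2.8883e+6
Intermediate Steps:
E(417) + 2888292 = 1775/417 + 2888292 = 1204419539/417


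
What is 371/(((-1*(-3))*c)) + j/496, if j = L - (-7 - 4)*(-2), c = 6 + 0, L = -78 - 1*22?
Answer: 45455/2232 ≈ 20.365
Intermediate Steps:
L = -100 (L = -78 - 22 = -100)
c = 6
j = -122 (j = -100 - (-7 - 4)*(-2) = -100 - (-11)*(-2) = -100 - 1*22 = -100 - 22 = -122)
371/(((-1*(-3))*c)) + j/496 = 371/((-1*(-3)*6)) - 122/496 = 371/((3*6)) - 122*1/496 = 371/18 - 61/248 = 45455/2232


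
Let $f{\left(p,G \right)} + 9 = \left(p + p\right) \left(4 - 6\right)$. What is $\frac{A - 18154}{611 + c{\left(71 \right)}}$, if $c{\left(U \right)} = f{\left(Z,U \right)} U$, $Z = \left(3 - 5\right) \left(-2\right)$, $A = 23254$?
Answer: $- \frac{425}{97} \approx -4.3814$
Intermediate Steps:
$Z = 4$ ($Z = \left(-2\right) \left(-2\right) = 4$)
$f{\left(p,G \right)} = -9 - 4 p$ ($f{\left(p,G \right)} = -9 + \left(p + p\right) \left(4 - 6\right) = -9 + 2 p \left(4 - 6\right) = -9 + 2 p \left(-2\right) = -9 - 4 p$)
$c{\left(U \right)} = - 25 U$ ($c{\left(U \right)} = \left(-9 - 16\right) U = - 25 U$)
$\frac{A - 18154}{611 + c{\left(71 \right)}} = \frac{23254 - 18154}{611 - 1775} = \frac{5100}{611 - 1775} = \frac{5100}{-1164} = 5100 \left(- \frac{1}{1164}\right) = - \frac{425}{97}$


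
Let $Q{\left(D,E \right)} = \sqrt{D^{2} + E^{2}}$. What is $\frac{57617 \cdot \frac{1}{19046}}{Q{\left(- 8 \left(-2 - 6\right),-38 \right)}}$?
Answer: $\frac{57617 \sqrt{1385}}{52757420} \approx 0.040644$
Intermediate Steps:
$\frac{57617 \cdot \frac{1}{19046}}{Q{\left(- 8 \left(-2 - 6\right),-38 \right)}} = \frac{57617 \cdot \frac{1}{19046}}{\sqrt{\left(- 8 \left(-2 - 6\right)\right)^{2} + \left(-38\right)^{2}}} = \frac{57617 \cdot \frac{1}{19046}}{\sqrt{\left(\left(-8\right) \left(-8\right)\right)^{2} + 1444}} = \frac{57617}{19046 \sqrt{64^{2} + 1444}} = \frac{57617}{19046 \sqrt{4096 + 1444}} = \frac{57617}{19046 \sqrt{5540}} = \frac{57617}{19046 \cdot 2 \sqrt{1385}} = \frac{57617 \frac{\sqrt{1385}}{2770}}{19046} = \frac{57617 \sqrt{1385}}{52757420}$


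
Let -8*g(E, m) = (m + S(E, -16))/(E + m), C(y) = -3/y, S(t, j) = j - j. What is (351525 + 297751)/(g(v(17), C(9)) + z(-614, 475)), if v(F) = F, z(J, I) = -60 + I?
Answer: 259710400/166001 ≈ 1564.5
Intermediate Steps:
S(t, j) = 0
g(E, m) = -m/(8*(E + m)) (g(E, m) = -(m + 0)/(8*(E + m)) = -m/(8*(E + m)))
(351525 + 297751)/(g(v(17), C(9)) + z(-614, 475)) = (351525 + 297751)/(-(-3/9)/(8*17 + 8*(-3/9)) + (-60 + 475)) = 649276/(-(-3*1/9)/(136 + 8*(-3*1/9)) + 415) = 649276/(-1*(-1/3)/(136 + 8*(-1/3)) + 415) = 649276/(-1*(-1/3)/(136 - 8/3) + 415) = 649276/(-1*(-1/3)/400/3 + 415) = 649276/(-1*(-1/3)*3/400 + 415) = 649276/(1/400 + 415) = 649276/(166001/400) = 649276*(400/166001) = 259710400/166001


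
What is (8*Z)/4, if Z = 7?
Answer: 14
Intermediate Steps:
(8*Z)/4 = (8*7)/4 = 56*(¼) = 14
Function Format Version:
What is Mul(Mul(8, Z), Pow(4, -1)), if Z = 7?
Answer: 14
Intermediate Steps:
Mul(Mul(8, Z), Pow(4, -1)) = Mul(Mul(8, 7), Pow(4, -1)) = Mul(56, Rational(1, 4)) = 14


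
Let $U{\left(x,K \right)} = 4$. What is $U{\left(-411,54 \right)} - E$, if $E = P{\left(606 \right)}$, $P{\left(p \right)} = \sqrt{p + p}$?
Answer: $4 - 2 \sqrt{303} \approx -30.814$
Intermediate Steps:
$P{\left(p \right)} = \sqrt{2} \sqrt{p}$ ($P{\left(p \right)} = \sqrt{2 p} = \sqrt{2} \sqrt{p}$)
$E = 2 \sqrt{303}$ ($E = \sqrt{2} \sqrt{606} = 2 \sqrt{303} \approx 34.814$)
$U{\left(-411,54 \right)} - E = 4 - 2 \sqrt{303}$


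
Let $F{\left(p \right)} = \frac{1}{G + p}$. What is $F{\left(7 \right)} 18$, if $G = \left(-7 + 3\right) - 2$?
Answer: $18$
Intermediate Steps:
$G = -6$ ($G = -4 - 2 = -6$)
$F{\left(p \right)} = \frac{1}{-6 + p}$
$F{\left(7 \right)} 18 = \frac{1}{-6 + 7} \cdot 18 = 1^{-1} \cdot 18 = 1 \cdot 18 = 18$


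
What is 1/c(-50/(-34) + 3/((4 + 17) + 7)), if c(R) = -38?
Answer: -1/38 ≈ -0.026316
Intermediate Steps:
1/c(-50/(-34) + 3/((4 + 17) + 7)) = 1/(-38) = -1/38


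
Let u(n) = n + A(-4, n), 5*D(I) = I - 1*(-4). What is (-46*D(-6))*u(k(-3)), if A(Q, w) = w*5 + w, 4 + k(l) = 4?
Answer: 0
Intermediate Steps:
k(l) = 0 (k(l) = -4 + 4 = 0)
D(I) = 4/5 + I/5 (D(I) = (I - 1*(-4))/5 = (I + 4)/5 = (4 + I)/5 = 4/5 + I/5)
A(Q, w) = 6*w (A(Q, w) = 5*w + w = 6*w)
u(n) = 7*n (u(n) = n + 6*n = 7*n)
(-46*D(-6))*u(k(-3)) = (-46*(4/5 + (1/5)*(-6)))*(7*0) = -46*(4/5 - 6/5)*0 = -46*(-2/5)*0 = (92/5)*0 = 0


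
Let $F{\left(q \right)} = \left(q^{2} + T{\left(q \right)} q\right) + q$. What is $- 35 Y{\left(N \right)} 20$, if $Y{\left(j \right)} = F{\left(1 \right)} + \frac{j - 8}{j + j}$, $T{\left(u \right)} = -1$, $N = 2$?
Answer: $350$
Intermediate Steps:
$F{\left(q \right)} = q^{2}$ ($F{\left(q \right)} = \left(q^{2} - q\right) + q = q^{2}$)
$Y{\left(j \right)} = 1 + \frac{-8 + j}{2 j}$ ($Y{\left(j \right)} = 1^{2} + \frac{j - 8}{j + j} = 1 + \frac{j - 8}{2 j} = 1 + \left(j - 8\right) \frac{1}{2 j} = 1 + \left(-8 + j\right) \frac{1}{2 j} = 1 + \frac{-8 + j}{2 j}$)
$- 35 Y{\left(N \right)} 20 = - 35 \left(\frac{3}{2} - \frac{4}{2}\right) 20 = - 35 \left(\frac{3}{2} - 2\right) 20 = \left(-35\right) \left(- \frac{1}{2}\right) 20 = \frac{35}{2} \cdot 20 = 350$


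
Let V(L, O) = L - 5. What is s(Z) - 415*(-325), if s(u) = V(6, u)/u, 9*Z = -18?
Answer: 269749/2 ≈ 1.3487e+5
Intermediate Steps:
V(L, O) = -5 + L
Z = -2 (Z = (⅑)*(-18) = -2)
s(u) = 1/u (s(u) = (-5 + 6)/u = 1/u)
s(Z) - 415*(-325) = 1/(-2) - 415*(-325) = -½ + 134875 = 269749/2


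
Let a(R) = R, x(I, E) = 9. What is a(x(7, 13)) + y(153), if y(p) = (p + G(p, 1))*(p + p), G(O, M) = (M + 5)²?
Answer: 57843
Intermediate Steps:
G(O, M) = (5 + M)²
y(p) = 2*p*(36 + p) (y(p) = (p + (5 + 1)²)*(p + p) = (p + 6²)*(2*p) = (p + 36)*(2*p) = (36 + p)*(2*p) = 2*p*(36 + p))
a(x(7, 13)) + y(153) = 9 + 2*153*(36 + 153) = 9 + 2*153*189 = 9 + 57834 = 57843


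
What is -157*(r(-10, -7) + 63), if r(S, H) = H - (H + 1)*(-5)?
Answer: -4082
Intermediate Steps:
r(S, H) = 5 + 6*H (r(S, H) = H - (1 + H)*(-5) = H - (-5 - 5*H) = H + (5 + 5*H) = 5 + 6*H)
-157*(r(-10, -7) + 63) = -157*((5 + 6*(-7)) + 63) = -157*((5 - 42) + 63) = -157*(-37 + 63) = -157*26 = -4082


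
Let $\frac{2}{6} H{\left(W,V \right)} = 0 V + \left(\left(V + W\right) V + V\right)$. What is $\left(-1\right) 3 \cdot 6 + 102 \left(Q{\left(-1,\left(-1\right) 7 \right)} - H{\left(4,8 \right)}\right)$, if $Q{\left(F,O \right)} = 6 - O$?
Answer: $-30516$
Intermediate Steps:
$H{\left(W,V \right)} = 3 V + 3 V \left(V + W\right)$ ($H{\left(W,V \right)} = 3 \left(0 V + \left(\left(V + W\right) V + V\right)\right) = 3 \left(0 + \left(V \left(V + W\right) + V\right)\right) = 3 \left(0 + \left(V + V \left(V + W\right)\right)\right) = 3 \left(V + V \left(V + W\right)\right) = 3 V + 3 V \left(V + W\right)$)
$\left(-1\right) 3 \cdot 6 + 102 \left(Q{\left(-1,\left(-1\right) 7 \right)} - H{\left(4,8 \right)}\right) = \left(-1\right) 3 \cdot 6 + 102 \left(\left(6 - \left(-1\right) 7\right) - 3 \cdot 8 \left(1 + 8 + 4\right)\right) = \left(-3\right) 6 + 102 \left(\left(6 - -7\right) - 3 \cdot 8 \cdot 13\right) = -18 + 102 \left(\left(6 + 7\right) - 312\right) = -18 + 102 \left(13 - 312\right) = -18 + 102 \left(-299\right) = -18 - 30498 = -30516$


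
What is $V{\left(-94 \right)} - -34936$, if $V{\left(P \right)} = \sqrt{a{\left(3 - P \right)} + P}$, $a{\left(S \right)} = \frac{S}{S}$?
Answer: $34936 + i \sqrt{93} \approx 34936.0 + 9.6436 i$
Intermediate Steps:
$a{\left(S \right)} = 1$
$V{\left(P \right)} = \sqrt{1 + P}$
$V{\left(-94 \right)} - -34936 = \sqrt{1 - 94} - -34936 = \sqrt{-93} + 34936 = i \sqrt{93} + 34936 = 34936 + i \sqrt{93}$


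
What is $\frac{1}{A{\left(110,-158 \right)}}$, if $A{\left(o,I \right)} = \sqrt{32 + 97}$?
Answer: $\frac{\sqrt{129}}{129} \approx 0.088045$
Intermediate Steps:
$A{\left(o,I \right)} = \sqrt{129}$
$\frac{1}{A{\left(110,-158 \right)}} = \frac{1}{\sqrt{129}} = \frac{\sqrt{129}}{129}$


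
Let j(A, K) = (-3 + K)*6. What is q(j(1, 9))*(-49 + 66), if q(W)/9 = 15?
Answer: 2295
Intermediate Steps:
j(A, K) = -18 + 6*K
q(W) = 135 (q(W) = 9*15 = 135)
q(j(1, 9))*(-49 + 66) = 135*(-49 + 66) = 135*17 = 2295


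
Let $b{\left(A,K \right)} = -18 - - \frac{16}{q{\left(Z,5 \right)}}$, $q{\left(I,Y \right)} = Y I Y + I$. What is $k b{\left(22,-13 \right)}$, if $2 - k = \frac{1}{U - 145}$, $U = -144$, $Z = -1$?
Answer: $- \frac{140118}{3757} \approx -37.295$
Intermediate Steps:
$q{\left(I,Y \right)} = I + I Y^{2}$ ($q{\left(I,Y \right)} = I Y Y + I = I Y^{2} + I = I + I Y^{2}$)
$b{\left(A,K \right)} = - \frac{242}{13}$ ($b{\left(A,K \right)} = -18 - - \frac{16}{\left(-1\right) \left(1 + 5^{2}\right)} = -18 - - \frac{16}{\left(-1\right) \left(1 + 25\right)} = -18 - - \frac{16}{\left(-1\right) 26} = -18 - - \frac{16}{-26} = -18 - \left(-16\right) \left(- \frac{1}{26}\right) = -18 - \frac{8}{13} = - \frac{242}{13}$)
$k = \frac{579}{289}$ ($k = 2 - \frac{1}{-144 - 145} = 2 - \frac{1}{-289} = 2 - - \frac{1}{289} = 2 + \frac{1}{289} = \frac{579}{289} \approx 2.0035$)
$k b{\left(22,-13 \right)} = \frac{579}{289} \left(- \frac{242}{13}\right) = - \frac{140118}{3757}$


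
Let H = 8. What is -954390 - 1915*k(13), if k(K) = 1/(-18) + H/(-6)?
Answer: -17131145/18 ≈ -9.5173e+5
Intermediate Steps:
k(K) = -25/18 (k(K) = 1/(-18) + 8/(-6) = 1*(-1/18) + 8*(-⅙) = -1/18 - 4/3 = -25/18)
-954390 - 1915*k(13) = -954390 - 1915*(-25)/18 = -954390 - 1*(-47875/18) = -954390 + 47875/18 = -17131145/18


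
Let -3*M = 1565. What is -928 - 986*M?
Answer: 1540306/3 ≈ 5.1344e+5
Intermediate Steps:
M = -1565/3 (M = -⅓*1565 = -1565/3 ≈ -521.67)
-928 - 986*M = -928 - 986*(-1565/3) = -928 + 1543090/3 = 1540306/3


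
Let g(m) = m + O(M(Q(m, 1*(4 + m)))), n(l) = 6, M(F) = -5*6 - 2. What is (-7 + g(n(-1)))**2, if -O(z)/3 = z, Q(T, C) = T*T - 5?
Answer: 9025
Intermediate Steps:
Q(T, C) = -5 + T**2 (Q(T, C) = T**2 - 5 = -5 + T**2)
M(F) = -32 (M(F) = -30 - 2 = -32)
O(z) = -3*z
g(m) = 96 + m (g(m) = m - 3*(-32) = m + 96 = 96 + m)
(-7 + g(n(-1)))**2 = (-7 + (96 + 6))**2 = (-7 + 102)**2 = 95**2 = 9025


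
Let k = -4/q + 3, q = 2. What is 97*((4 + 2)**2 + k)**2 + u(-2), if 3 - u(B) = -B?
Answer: 132794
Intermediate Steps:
u(B) = 3 + B (u(B) = 3 - (-1)*B = 3 + B)
k = 1 (k = -4/2 + 3 = (1/2)*(-4) + 3 = -2 + 3 = 1)
97*((4 + 2)**2 + k)**2 + u(-2) = 97*((4 + 2)**2 + 1)**2 + (3 - 2) = 97*(6**2 + 1)**2 + 1 = 97*(36 + 1)**2 + 1 = 97*37**2 + 1 = 97*1369 + 1 = 132793 + 1 = 132794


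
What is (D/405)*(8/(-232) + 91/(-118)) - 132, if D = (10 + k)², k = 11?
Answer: -6820591/51330 ≈ -132.88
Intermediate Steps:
D = 441 (D = (10 + 11)² = 21² = 441)
(D/405)*(8/(-232) + 91/(-118)) - 132 = (441/405)*(8/(-232) + 91/(-118)) - 132 = (441*(1/405))*(8*(-1/232) + 91*(-1/118)) - 132 = 49*(-1/29 - 91/118)/45 - 132 = (49/45)*(-2757/3422) - 132 = -45031/51330 - 132 = -6820591/51330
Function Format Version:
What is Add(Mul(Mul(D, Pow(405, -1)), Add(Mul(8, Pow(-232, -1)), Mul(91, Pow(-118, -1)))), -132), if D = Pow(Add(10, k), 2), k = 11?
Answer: Rational(-6820591, 51330) ≈ -132.88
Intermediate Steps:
D = 441 (D = Pow(Add(10, 11), 2) = Pow(21, 2) = 441)
Add(Mul(Mul(D, Pow(405, -1)), Add(Mul(8, Pow(-232, -1)), Mul(91, Pow(-118, -1)))), -132) = Add(Mul(Mul(441, Pow(405, -1)), Add(Mul(8, Pow(-232, -1)), Mul(91, Pow(-118, -1)))), -132) = Add(Mul(Mul(441, Rational(1, 405)), Add(Mul(8, Rational(-1, 232)), Mul(91, Rational(-1, 118)))), -132) = Add(Mul(Rational(49, 45), Add(Rational(-1, 29), Rational(-91, 118))), -132) = Add(Mul(Rational(49, 45), Rational(-2757, 3422)), -132) = Add(Rational(-45031, 51330), -132) = Rational(-6820591, 51330)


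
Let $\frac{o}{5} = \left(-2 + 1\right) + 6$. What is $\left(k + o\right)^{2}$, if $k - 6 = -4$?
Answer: $729$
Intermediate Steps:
$k = 2$ ($k = 6 - 4 = 2$)
$o = 25$ ($o = 5 \left(\left(-2 + 1\right) + 6\right) = 5 \left(-1 + 6\right) = 5 \cdot 5 = 25$)
$\left(k + o\right)^{2} = \left(2 + 25\right)^{2} = 27^{2} = 729$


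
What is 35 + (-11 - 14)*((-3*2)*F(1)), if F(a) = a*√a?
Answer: 185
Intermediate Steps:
F(a) = a^(3/2)
35 + (-11 - 14)*((-3*2)*F(1)) = 35 + (-11 - 14)*((-3*2)*1^(3/2)) = 35 - 25*(-3*2) = 35 - (-150) = 35 - 25*(-6) = 35 + 150 = 185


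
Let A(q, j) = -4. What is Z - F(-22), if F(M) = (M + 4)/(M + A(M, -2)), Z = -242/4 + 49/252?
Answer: -28547/468 ≈ -60.998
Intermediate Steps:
Z = -2171/36 (Z = -242*¼ + 49*(1/252) = -121/2 + 7/36 = -2171/36 ≈ -60.306)
F(M) = (4 + M)/(-4 + M) (F(M) = (M + 4)/(M - 4) = (4 + M)/(-4 + M))
Z - F(-22) = -2171/36 - (4 - 22)/(-4 - 22) = -2171/36 - (-18)/(-26) = -2171/36 - (-1)*(-18)/26 = -2171/36 - 1*9/13 = -2171/36 - 9/13 = -28547/468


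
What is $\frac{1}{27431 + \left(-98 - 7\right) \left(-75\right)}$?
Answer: $\frac{1}{35306} \approx 2.8324 \cdot 10^{-5}$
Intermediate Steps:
$\frac{1}{27431 + \left(-98 - 7\right) \left(-75\right)} = \frac{1}{27431 - -7875} = \frac{1}{27431 + 7875} = \frac{1}{35306}$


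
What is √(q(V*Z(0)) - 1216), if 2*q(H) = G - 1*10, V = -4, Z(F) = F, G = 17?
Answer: 5*I*√194/2 ≈ 34.821*I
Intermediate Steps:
q(H) = 7/2 (q(H) = (17 - 1*10)/2 = (17 - 10)/2 = (½)*7 = 7/2)
√(q(V*Z(0)) - 1216) = √(7/2 - 1216) = √(-2425/2) = 5*I*√194/2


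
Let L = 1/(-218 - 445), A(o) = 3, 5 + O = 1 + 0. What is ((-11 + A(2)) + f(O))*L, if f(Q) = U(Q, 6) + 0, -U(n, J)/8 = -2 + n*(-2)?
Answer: 56/663 ≈ 0.084465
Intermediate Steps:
O = -4 (O = -5 + (1 + 0) = -5 + 1 = -4)
U(n, J) = 16 + 16*n (U(n, J) = -8*(-2 + n*(-2)) = -8*(-2 - 2*n) = 16 + 16*n)
L = -1/663 (L = 1/(-663) = -1/663 ≈ -0.0015083)
f(Q) = 16 + 16*Q (f(Q) = (16 + 16*Q) + 0 = 16 + 16*Q)
((-11 + A(2)) + f(O))*L = ((-11 + 3) + (16 + 16*(-4)))*(-1/663) = (-8 + (16 - 64))*(-1/663) = (-8 - 48)*(-1/663) = -56*(-1/663) = 56/663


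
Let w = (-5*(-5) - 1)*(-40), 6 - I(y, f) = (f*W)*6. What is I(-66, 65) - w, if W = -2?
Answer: 1746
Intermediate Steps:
I(y, f) = 6 + 12*f (I(y, f) = 6 - f*(-2)*6 = 6 - (-2*f)*6 = 6 - (-12)*f = 6 + 12*f)
w = -960 (w = (25 - 1)*(-40) = 24*(-40) = -960)
I(-66, 65) - w = (6 + 12*65) - 1*(-960) = (6 + 780) + 960 = 786 + 960 = 1746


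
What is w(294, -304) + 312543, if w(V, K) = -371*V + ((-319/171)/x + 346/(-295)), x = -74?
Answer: 759531249991/3732930 ≈ 2.0347e+5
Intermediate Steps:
w(V, K) = -4284179/3732930 - 371*V (w(V, K) = -371*V + (-319/171/(-74) + 346/(-295)) = -371*V + (-319*1/171*(-1/74) + 346*(-1/295)) = -371*V + (-319/171*(-1/74) - 346/295) = -371*V + (319/12654 - 346/295) = -371*V - 4284179/3732930 = -4284179/3732930 - 371*V)
w(294, -304) + 312543 = (-4284179/3732930 - 371*294) + 312543 = (-4284179/3732930 - 109074) + 312543 = -407169890999/3732930 + 312543 = 759531249991/3732930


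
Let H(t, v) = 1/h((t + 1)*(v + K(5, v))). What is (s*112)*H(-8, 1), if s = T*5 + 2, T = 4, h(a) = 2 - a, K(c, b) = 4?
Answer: 2464/37 ≈ 66.595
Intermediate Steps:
H(t, v) = 1/(2 - (1 + t)*(4 + v)) (H(t, v) = 1/(2 - (t + 1)*(v + 4)) = 1/(2 - (1 + t)*(4 + v)))
s = 22 (s = 4*5 + 2 = 20 + 2 = 22)
(s*112)*H(-8, 1) = (22*112)*(-1/(2 + 1 + 4*(-8) - 8*1)) = 2464*(-1/(2 + 1 - 32 - 8)) = 2464*(-1/(-37)) = 2464*(-1*(-1/37)) = 2464*(1/37) = 2464/37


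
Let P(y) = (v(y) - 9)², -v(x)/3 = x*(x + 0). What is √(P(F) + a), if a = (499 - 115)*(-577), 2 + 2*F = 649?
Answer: √1577188329681/4 ≈ 3.1397e+5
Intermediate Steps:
F = 647/2 (F = -1 + (½)*649 = -1 + 649/2 = 647/2 ≈ 323.50)
v(x) = -3*x² (v(x) = -3*x*(x + 0) = -3*x*x = -3*x²)
a = -221568 (a = 384*(-577) = -221568)
P(y) = (-9 - 3*y²)² (P(y) = (-3*y² - 9)² = (-9 - 3*y²)²)
√(P(F) + a) = √(9*(3 + (647/2)²)² - 221568) = √(9*(3 + 418609/4)² - 221568) = √(9*(418621/4)² - 221568) = √(9*(175243541641/16) - 221568) = √(1577191874769/16 - 221568) = √(1577188329681/16) = √1577188329681/4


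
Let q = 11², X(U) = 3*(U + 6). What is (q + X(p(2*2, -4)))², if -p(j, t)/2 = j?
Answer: 13225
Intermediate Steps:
p(j, t) = -2*j
X(U) = 18 + 3*U (X(U) = 3*(6 + U) = 18 + 3*U)
q = 121
(q + X(p(2*2, -4)))² = (121 + (18 + 3*(-4*2)))² = (121 + (18 + 3*(-2*4)))² = (121 + (18 + 3*(-8)))² = (121 + (18 - 24))² = (121 - 6)² = 115² = 13225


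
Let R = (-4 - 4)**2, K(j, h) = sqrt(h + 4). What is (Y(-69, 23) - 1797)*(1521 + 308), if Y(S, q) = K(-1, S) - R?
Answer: -3403769 + 1829*I*sqrt(65) ≈ -3.4038e+6 + 14746.0*I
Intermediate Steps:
K(j, h) = sqrt(4 + h)
R = 64 (R = (-8)**2 = 64)
Y(S, q) = -64 + sqrt(4 + S) (Y(S, q) = sqrt(4 + S) - 1*64 = sqrt(4 + S) - 64 = -64 + sqrt(4 + S))
(Y(-69, 23) - 1797)*(1521 + 308) = ((-64 + sqrt(4 - 69)) - 1797)*(1521 + 308) = ((-64 + sqrt(-65)) - 1797)*1829 = ((-64 + I*sqrt(65)) - 1797)*1829 = (-1861 + I*sqrt(65))*1829 = -3403769 + 1829*I*sqrt(65)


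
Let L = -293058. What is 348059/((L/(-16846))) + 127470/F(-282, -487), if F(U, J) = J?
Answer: 1409060314429/71359623 ≈ 19746.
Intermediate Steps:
348059/((L/(-16846))) + 127470/F(-282, -487) = 348059/((-293058/(-16846))) + 127470/(-487) = 348059/((-293058*(-1/16846))) + 127470*(-1/487) = 348059/(146529/8423) - 127470/487 = 348059*(8423/146529) - 127470/487 = 2931700957/146529 - 127470/487 = 1409060314429/71359623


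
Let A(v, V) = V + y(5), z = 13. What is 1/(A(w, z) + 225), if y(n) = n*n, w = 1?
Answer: 1/263 ≈ 0.0038023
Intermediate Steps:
y(n) = n²
A(v, V) = 25 + V (A(v, V) = V + 5² = V + 25 = 25 + V)
1/(A(w, z) + 225) = 1/((25 + 13) + 225) = 1/(38 + 225) = 1/263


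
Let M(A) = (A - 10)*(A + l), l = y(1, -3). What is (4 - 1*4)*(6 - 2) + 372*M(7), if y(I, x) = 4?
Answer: -12276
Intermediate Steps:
l = 4
M(A) = (-10 + A)*(4 + A) (M(A) = (A - 10)*(A + 4) = (-10 + A)*(4 + A))
(4 - 1*4)*(6 - 2) + 372*M(7) = (4 - 1*4)*(6 - 2) + 372*(-40 + 7² - 6*7) = (4 - 4)*4 + 372*(-40 + 49 - 42) = 0*4 + 372*(-33) = 0 - 12276 = -12276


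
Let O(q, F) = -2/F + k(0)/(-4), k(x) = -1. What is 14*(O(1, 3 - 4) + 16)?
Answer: 511/2 ≈ 255.50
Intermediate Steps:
O(q, F) = 1/4 - 2/F (O(q, F) = -2/F - 1/(-4) = -2/F - 1*(-1/4) = -2/F + 1/4 = 1/4 - 2/F)
14*(O(1, 3 - 4) + 16) = 14*((-8 + (3 - 4))/(4*(3 - 4)) + 16) = 14*((1/4)*(-8 - 1)/(-1) + 16) = 14*((1/4)*(-1)*(-9) + 16) = 14*(9/4 + 16) = 14*(73/4) = 511/2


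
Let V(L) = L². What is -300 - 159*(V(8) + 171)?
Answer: -37665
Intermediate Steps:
-300 - 159*(V(8) + 171) = -300 - 159*(8² + 171) = -300 - 159*(64 + 171) = -300 - 159*235 = -300 - 37365 = -37665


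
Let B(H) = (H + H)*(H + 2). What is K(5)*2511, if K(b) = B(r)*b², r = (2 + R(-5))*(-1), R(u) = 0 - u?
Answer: 4394250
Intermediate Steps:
R(u) = -u
r = -7 (r = (2 - 1*(-5))*(-1) = (2 + 5)*(-1) = 7*(-1) = -7)
B(H) = 2*H*(2 + H) (B(H) = (2*H)*(2 + H) = 2*H*(2 + H))
K(b) = 70*b² (K(b) = (2*(-7)*(2 - 7))*b² = (2*(-7)*(-5))*b² = 70*b²)
K(5)*2511 = (70*5²)*2511 = (70*25)*2511 = 1750*2511 = 4394250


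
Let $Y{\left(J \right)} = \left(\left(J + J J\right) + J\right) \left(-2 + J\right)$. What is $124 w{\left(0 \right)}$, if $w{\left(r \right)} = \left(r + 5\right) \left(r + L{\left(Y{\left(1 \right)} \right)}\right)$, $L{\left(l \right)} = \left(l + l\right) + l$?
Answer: $-5580$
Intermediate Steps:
$Y{\left(J \right)} = \left(-2 + J\right) \left(J^{2} + 2 J\right)$ ($Y{\left(J \right)} = \left(\left(J + J^{2}\right) + J\right) \left(-2 + J\right) = \left(J^{2} + 2 J\right) \left(-2 + J\right) = \left(-2 + J\right) \left(J^{2} + 2 J\right)$)
$L{\left(l \right)} = 3 l$ ($L{\left(l \right)} = 2 l + l = 3 l$)
$w{\left(r \right)} = \left(-9 + r\right) \left(5 + r\right)$ ($w{\left(r \right)} = \left(r + 5\right) \left(r + 3 \cdot 1 \left(-4 + 1^{2}\right)\right) = \left(5 + r\right) \left(r + 3 \cdot 1 \left(-4 + 1\right)\right) = \left(5 + r\right) \left(r + 3 \cdot 1 \left(-3\right)\right) = \left(5 + r\right) \left(r + 3 \left(-3\right)\right) = \left(5 + r\right) \left(r - 9\right) = \left(5 + r\right) \left(-9 + r\right) = \left(-9 + r\right) \left(5 + r\right)$)
$124 w{\left(0 \right)} = 124 \left(-45 + 0^{2} - 0\right) = 124 \left(-45 + 0 + 0\right) = 124 \left(-45\right) = -5580$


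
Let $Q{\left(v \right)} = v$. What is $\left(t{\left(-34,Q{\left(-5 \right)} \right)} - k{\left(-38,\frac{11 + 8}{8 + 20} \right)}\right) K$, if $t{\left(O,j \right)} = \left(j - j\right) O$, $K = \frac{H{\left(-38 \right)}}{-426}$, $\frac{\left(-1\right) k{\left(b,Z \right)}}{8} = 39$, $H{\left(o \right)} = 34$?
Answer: $- \frac{1768}{71} \approx -24.901$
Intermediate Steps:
$k{\left(b,Z \right)} = -312$ ($k{\left(b,Z \right)} = \left(-8\right) 39 = -312$)
$K = - \frac{17}{213}$ ($K = \frac{34}{-426} = 34 \left(- \frac{1}{426}\right) = - \frac{17}{213} \approx -0.079812$)
$t{\left(O,j \right)} = 0$ ($t{\left(O,j \right)} = 0 O = 0$)
$\left(t{\left(-34,Q{\left(-5 \right)} \right)} - k{\left(-38,\frac{11 + 8}{8 + 20} \right)}\right) K = \left(0 - -312\right) \left(- \frac{17}{213}\right) = \left(0 + 312\right) \left(- \frac{17}{213}\right) = 312 \left(- \frac{17}{213}\right) = - \frac{1768}{71}$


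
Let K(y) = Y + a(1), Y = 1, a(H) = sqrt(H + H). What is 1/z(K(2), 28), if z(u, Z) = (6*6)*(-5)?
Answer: -1/180 ≈ -0.0055556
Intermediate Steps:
a(H) = sqrt(2)*sqrt(H) (a(H) = sqrt(2*H) = sqrt(2)*sqrt(H))
K(y) = 1 + sqrt(2) (K(y) = 1 + sqrt(2)*sqrt(1) = 1 + sqrt(2)*1 = 1 + sqrt(2))
z(u, Z) = -180 (z(u, Z) = 36*(-5) = -180)
1/z(K(2), 28) = 1/(-180) = -1/180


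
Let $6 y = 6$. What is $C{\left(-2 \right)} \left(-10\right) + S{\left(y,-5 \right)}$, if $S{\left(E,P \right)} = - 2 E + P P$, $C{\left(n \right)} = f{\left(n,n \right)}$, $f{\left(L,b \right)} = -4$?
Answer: $63$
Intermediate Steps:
$y = 1$ ($y = \frac{1}{6} \cdot 6 = 1$)
$C{\left(n \right)} = -4$
$S{\left(E,P \right)} = P^{2} - 2 E$ ($S{\left(E,P \right)} = - 2 E + P^{2} = P^{2} - 2 E$)
$C{\left(-2 \right)} \left(-10\right) + S{\left(y,-5 \right)} = \left(-4\right) \left(-10\right) + \left(\left(-5\right)^{2} - 2\right) = 40 + \left(25 - 2\right) = 40 + 23 = 63$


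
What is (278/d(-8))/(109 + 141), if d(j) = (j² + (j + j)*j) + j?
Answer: 139/23000 ≈ 0.0060435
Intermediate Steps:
d(j) = j + 3*j² (d(j) = (j² + (2*j)*j) + j = (j² + 2*j²) + j = 3*j² + j = j + 3*j²)
(278/d(-8))/(109 + 141) = (278/((-8*(1 + 3*(-8)))))/(109 + 141) = (278/((-8*(1 - 24))))/250 = (278/((-8*(-23))))*(1/250) = (278/184)*(1/250) = (278*(1/184))*(1/250) = (139/92)*(1/250) = 139/23000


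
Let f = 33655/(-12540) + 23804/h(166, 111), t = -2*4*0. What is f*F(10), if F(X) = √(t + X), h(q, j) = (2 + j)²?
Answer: -26247707*√10/32024652 ≈ -2.5918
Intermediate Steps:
t = 0 (t = -8*0 = 0)
F(X) = √X (F(X) = √(0 + X) = √X)
f = -26247707/32024652 (f = 33655/(-12540) + 23804/((2 + 111)²) = 33655*(-1/12540) + 23804/(113²) = -6731/2508 + 23804/12769 = -26247707/32024652 ≈ -0.81961)
f*F(10) = -26247707*√10/32024652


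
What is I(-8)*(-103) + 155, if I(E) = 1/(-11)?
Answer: 1808/11 ≈ 164.36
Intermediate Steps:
I(E) = -1/11
I(-8)*(-103) + 155 = -1/11*(-103) + 155 = 103/11 + 155 = 1808/11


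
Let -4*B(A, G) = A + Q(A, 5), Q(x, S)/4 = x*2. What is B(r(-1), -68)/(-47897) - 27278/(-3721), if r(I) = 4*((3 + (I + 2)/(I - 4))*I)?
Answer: 6532202984/891123685 ≈ 7.3303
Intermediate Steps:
r(I) = 4*I*(3 + (2 + I)/(-4 + I)) (r(I) = 4*((3 + (2 + I)/(-4 + I))*I) = 4*(I*(3 + (2 + I)/(-4 + I))) = 4*I*(3 + (2 + I)/(-4 + I)))
Q(x, S) = 8*x (Q(x, S) = 4*(x*2) = 4*(2*x) = 8*x)
B(A, G) = -9*A/4 (B(A, G) = -(A + 8*A)/4 = -9*A/4)
B(r(-1), -68)/(-47897) - 27278/(-3721) = -18*(-1)*(-5 + 2*(-1))/(-4 - 1)/(-47897) - 27278/(-3721) = -18*(-1)*(-5 - 2)/(-5)*(-1/47897) - 27278*(-1/3721) = -18*(-1)*(-1)*(-7)/5*(-1/47897) + 27278/3721 = -9/4*(-56/5)*(-1/47897) + 27278/3721 = (126/5)*(-1/47897) + 27278/3721 = -126/239485 + 27278/3721 = 6532202984/891123685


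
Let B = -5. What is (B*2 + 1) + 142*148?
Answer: 21007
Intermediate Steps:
(B*2 + 1) + 142*148 = (-5*2 + 1) + 142*148 = (-10 + 1) + 21016 = -9 + 21016 = 21007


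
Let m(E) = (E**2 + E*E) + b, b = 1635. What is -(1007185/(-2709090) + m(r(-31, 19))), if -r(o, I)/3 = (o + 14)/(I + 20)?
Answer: -149991568621/91567242 ≈ -1638.0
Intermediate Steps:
r(o, I) = -3*(14 + o)/(20 + I) (r(o, I) = -3*(o + 14)/(I + 20) = -3*(14 + o)/(20 + I))
m(E) = 1635 + 2*E**2 (m(E) = (E**2 + E*E) + 1635 = (E**2 + E**2) + 1635 = 2*E**2 + 1635 = 1635 + 2*E**2)
-(1007185/(-2709090) + m(r(-31, 19))) = -(1007185/(-2709090) + (1635 + 2*(3*(-14 - 1*(-31))/(20 + 19))**2)) = -(1007185*(-1/2709090) + (1635 + 2*(3*(-14 + 31)/39)**2)) = -(-201437/541818 + (1635 + 2*(3*(1/39)*17)**2)) = -(-201437/541818 + (1635 + 2*(17/13)**2)) = -(-201437/541818 + (1635 + 2*(289/169))) = -(-201437/541818 + (1635 + 578/169)) = -(-201437/541818 + 276893/169) = -1*149991568621/91567242 = -149991568621/91567242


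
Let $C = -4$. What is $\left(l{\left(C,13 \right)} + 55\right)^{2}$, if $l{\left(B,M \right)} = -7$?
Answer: $2304$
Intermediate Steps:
$\left(l{\left(C,13 \right)} + 55\right)^{2} = \left(-7 + 55\right)^{2} = 48^{2} = 2304$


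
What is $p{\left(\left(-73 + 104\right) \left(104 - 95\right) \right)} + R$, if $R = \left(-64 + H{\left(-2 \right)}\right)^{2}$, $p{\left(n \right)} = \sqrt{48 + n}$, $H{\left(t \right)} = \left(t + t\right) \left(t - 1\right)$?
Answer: $2704 + \sqrt{327} \approx 2722.1$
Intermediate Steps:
$H{\left(t \right)} = 2 t \left(-1 + t\right)$
$R = 2704$ ($R = \left(-64 + 2 \left(-2\right) \left(-1 - 2\right)\right)^{2} = \left(-64 + 2 \left(-2\right) \left(-3\right)\right)^{2} = \left(-64 + 12\right)^{2} = \left(-52\right)^{2} = 2704$)
$p{\left(\left(-73 + 104\right) \left(104 - 95\right) \right)} + R = \sqrt{48 + \left(-73 + 104\right) \left(104 - 95\right)} + 2704 = \sqrt{48 + 31 \cdot 9} + 2704 = \sqrt{48 + 279} + 2704 = \sqrt{327} + 2704 = 2704 + \sqrt{327}$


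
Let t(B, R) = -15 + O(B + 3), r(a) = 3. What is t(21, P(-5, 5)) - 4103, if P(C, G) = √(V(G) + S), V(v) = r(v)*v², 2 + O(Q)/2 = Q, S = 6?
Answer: -4074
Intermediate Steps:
O(Q) = -4 + 2*Q
V(v) = 3*v²
P(C, G) = √(6 + 3*G²) (P(C, G) = √(3*G² + 6) = √(6 + 3*G²))
t(B, R) = -13 + 2*B (t(B, R) = -15 + (-4 + 2*(B + 3)) = -15 + (-4 + 2*(3 + B)) = -15 + (-4 + (6 + 2*B)) = -15 + (2 + 2*B) = -13 + 2*B)
t(21, P(-5, 5)) - 4103 = (-13 + 2*21) - 4103 = (-13 + 42) - 4103 = 29 - 4103 = -4074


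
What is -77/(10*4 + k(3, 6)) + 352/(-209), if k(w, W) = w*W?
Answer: -3319/1102 ≈ -3.0118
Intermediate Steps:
k(w, W) = W*w
-77/(10*4 + k(3, 6)) + 352/(-209) = -77/(10*4 + 6*3) + 352/(-209) = -77/(40 + 18) + 352*(-1/209) = -77/58 - 32/19 = -3319/1102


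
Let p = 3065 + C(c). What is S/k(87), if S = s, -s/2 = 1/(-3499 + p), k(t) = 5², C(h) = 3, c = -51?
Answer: 2/10775 ≈ 0.00018561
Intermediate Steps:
k(t) = 25
p = 3068 (p = 3065 + 3 = 3068)
s = 2/431 (s = -2/(-3499 + 3068) = -2/(-431) = -2*(-1/431) = 2/431 ≈ 0.0046404)
S = 2/431 ≈ 0.0046404
S/k(87) = (2/431)/25 = (2/431)*(1/25) = 2/10775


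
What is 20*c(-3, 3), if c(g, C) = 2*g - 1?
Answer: -140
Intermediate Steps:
c(g, C) = -1 + 2*g
20*c(-3, 3) = 20*(-1 + 2*(-3)) = 20*(-1 - 6) = 20*(-7) = -140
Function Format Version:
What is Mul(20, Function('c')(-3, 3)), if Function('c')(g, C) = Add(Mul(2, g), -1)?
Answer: -140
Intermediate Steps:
Function('c')(g, C) = Add(-1, Mul(2, g))
Mul(20, Function('c')(-3, 3)) = Mul(20, Add(-1, Mul(2, -3))) = Mul(20, Add(-1, -6)) = Mul(20, -7) = -140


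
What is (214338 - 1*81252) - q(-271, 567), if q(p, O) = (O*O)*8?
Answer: -2438826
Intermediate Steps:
q(p, O) = 8*O² (q(p, O) = O²*8 = 8*O²)
(214338 - 1*81252) - q(-271, 567) = (214338 - 1*81252) - 8*567² = (214338 - 81252) - 8*321489 = 133086 - 1*2571912 = 133086 - 2571912 = -2438826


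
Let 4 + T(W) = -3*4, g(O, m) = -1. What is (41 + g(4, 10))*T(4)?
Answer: -640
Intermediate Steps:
T(W) = -16 (T(W) = -4 - 3*4 = -4 - 12 = -16)
(41 + g(4, 10))*T(4) = (41 - 1)*(-16) = 40*(-16) = -640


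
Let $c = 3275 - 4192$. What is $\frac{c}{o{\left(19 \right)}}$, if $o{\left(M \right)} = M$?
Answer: $- \frac{917}{19} \approx -48.263$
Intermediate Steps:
$c = -917$ ($c = 3275 - 4192 = -917$)
$\frac{c}{o{\left(19 \right)}} = - \frac{917}{19}$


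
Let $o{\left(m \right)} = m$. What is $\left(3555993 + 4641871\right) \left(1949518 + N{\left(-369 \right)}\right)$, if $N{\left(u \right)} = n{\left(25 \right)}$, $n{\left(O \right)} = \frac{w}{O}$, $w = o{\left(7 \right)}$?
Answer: $\frac{399547143123848}{25} \approx 1.5982 \cdot 10^{13}$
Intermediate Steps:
$w = 7$
$n{\left(O \right)} = \frac{7}{O}$
$N{\left(u \right)} = \frac{7}{25}$
$\left(3555993 + 4641871\right) \left(1949518 + N{\left(-369 \right)}\right) = \left(3555993 + 4641871\right) \left(1949518 + \frac{7}{25}\right) = 8197864 \cdot \frac{48737957}{25} = \frac{399547143123848}{25}$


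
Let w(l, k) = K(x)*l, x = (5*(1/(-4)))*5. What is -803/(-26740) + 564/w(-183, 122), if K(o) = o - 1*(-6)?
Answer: 20157463/1631140 ≈ 12.358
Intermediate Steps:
x = -25/4 (x = (5*(1*(-¼)))*5 = (5*(-¼))*5 = -5/4*5 = -25/4 ≈ -6.2500)
K(o) = 6 + o (K(o) = o + 6 = 6 + o)
w(l, k) = -l/4 (w(l, k) = (6 - 25/4)*l = -l/4)
-803/(-26740) + 564/w(-183, 122) = -803/(-26740) + 564/((-¼*(-183))) = -803*(-1/26740) + 564/(183/4) = 803/26740 + 564*(4/183) = 803/26740 + 752/61 = 20157463/1631140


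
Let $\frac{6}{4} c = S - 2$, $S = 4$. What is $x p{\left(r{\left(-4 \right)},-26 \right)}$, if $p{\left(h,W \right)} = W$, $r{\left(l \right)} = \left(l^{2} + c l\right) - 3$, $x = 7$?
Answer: $-182$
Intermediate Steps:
$c = \frac{4}{3}$ ($c = \frac{2 \left(4 - 2\right)}{3} = \frac{2}{3} \cdot 2 = \frac{4}{3} \approx 1.3333$)
$r{\left(l \right)} = -3 + l^{2} + \frac{4 l}{3}$ ($r{\left(l \right)} = \left(l^{2} + \frac{4 l}{3}\right) - 3 = -3 + l^{2} + \frac{4 l}{3}$)
$x p{\left(r{\left(-4 \right)},-26 \right)} = 7 \left(-26\right) = -182$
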